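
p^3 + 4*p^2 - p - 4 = (p - 1)*(p + 1)*(p + 4)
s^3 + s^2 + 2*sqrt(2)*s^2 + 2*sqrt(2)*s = s*(s + 1)*(s + 2*sqrt(2))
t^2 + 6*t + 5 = (t + 1)*(t + 5)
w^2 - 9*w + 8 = (w - 8)*(w - 1)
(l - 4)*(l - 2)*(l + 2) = l^3 - 4*l^2 - 4*l + 16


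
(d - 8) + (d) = 2*d - 8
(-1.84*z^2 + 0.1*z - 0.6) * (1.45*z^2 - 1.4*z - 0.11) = -2.668*z^4 + 2.721*z^3 - 0.8076*z^2 + 0.829*z + 0.066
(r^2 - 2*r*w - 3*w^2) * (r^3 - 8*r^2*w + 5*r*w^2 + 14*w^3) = r^5 - 10*r^4*w + 18*r^3*w^2 + 28*r^2*w^3 - 43*r*w^4 - 42*w^5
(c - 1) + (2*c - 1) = 3*c - 2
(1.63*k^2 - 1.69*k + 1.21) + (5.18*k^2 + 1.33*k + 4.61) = 6.81*k^2 - 0.36*k + 5.82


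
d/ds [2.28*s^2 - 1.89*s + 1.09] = 4.56*s - 1.89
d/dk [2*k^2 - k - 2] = 4*k - 1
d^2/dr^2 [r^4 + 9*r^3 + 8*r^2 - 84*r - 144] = 12*r^2 + 54*r + 16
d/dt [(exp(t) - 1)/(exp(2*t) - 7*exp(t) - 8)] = ((1 - exp(t))*(2*exp(t) - 7) + exp(2*t) - 7*exp(t) - 8)*exp(t)/(-exp(2*t) + 7*exp(t) + 8)^2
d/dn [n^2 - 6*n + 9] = 2*n - 6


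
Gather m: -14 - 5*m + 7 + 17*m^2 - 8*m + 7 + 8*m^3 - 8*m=8*m^3 + 17*m^2 - 21*m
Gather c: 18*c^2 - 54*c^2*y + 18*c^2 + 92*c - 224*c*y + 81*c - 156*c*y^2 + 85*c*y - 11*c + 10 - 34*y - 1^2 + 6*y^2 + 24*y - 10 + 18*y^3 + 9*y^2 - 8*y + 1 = c^2*(36 - 54*y) + c*(-156*y^2 - 139*y + 162) + 18*y^3 + 15*y^2 - 18*y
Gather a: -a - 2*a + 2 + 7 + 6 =15 - 3*a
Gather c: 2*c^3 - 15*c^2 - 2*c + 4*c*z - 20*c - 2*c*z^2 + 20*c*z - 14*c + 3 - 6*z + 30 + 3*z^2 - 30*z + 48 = 2*c^3 - 15*c^2 + c*(-2*z^2 + 24*z - 36) + 3*z^2 - 36*z + 81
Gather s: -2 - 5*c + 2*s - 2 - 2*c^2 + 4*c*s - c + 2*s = -2*c^2 - 6*c + s*(4*c + 4) - 4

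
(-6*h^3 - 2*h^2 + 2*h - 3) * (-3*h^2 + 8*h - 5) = 18*h^5 - 42*h^4 + 8*h^3 + 35*h^2 - 34*h + 15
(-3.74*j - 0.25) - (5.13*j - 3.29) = 3.04 - 8.87*j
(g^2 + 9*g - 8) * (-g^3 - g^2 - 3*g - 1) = -g^5 - 10*g^4 - 4*g^3 - 20*g^2 + 15*g + 8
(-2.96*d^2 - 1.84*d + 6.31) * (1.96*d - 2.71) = -5.8016*d^3 + 4.4152*d^2 + 17.354*d - 17.1001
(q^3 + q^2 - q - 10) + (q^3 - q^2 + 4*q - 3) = 2*q^3 + 3*q - 13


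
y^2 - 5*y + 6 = (y - 3)*(y - 2)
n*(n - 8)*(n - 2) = n^3 - 10*n^2 + 16*n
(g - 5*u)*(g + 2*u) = g^2 - 3*g*u - 10*u^2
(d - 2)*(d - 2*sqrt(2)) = d^2 - 2*sqrt(2)*d - 2*d + 4*sqrt(2)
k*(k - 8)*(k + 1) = k^3 - 7*k^2 - 8*k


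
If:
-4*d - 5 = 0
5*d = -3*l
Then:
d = -5/4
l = 25/12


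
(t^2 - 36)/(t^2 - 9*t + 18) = (t + 6)/(t - 3)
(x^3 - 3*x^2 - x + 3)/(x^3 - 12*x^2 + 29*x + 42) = (x^2 - 4*x + 3)/(x^2 - 13*x + 42)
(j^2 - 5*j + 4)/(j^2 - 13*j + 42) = (j^2 - 5*j + 4)/(j^2 - 13*j + 42)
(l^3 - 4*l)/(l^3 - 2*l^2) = (l + 2)/l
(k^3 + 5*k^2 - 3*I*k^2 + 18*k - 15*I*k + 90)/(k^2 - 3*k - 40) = (k^2 - 3*I*k + 18)/(k - 8)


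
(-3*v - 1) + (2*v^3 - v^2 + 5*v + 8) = 2*v^3 - v^2 + 2*v + 7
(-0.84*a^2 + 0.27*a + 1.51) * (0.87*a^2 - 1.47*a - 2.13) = -0.7308*a^4 + 1.4697*a^3 + 2.706*a^2 - 2.7948*a - 3.2163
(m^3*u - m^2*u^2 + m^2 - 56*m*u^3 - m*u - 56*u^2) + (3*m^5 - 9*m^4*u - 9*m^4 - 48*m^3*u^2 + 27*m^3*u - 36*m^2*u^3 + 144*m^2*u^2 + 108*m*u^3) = 3*m^5 - 9*m^4*u - 9*m^4 - 48*m^3*u^2 + 28*m^3*u - 36*m^2*u^3 + 143*m^2*u^2 + m^2 + 52*m*u^3 - m*u - 56*u^2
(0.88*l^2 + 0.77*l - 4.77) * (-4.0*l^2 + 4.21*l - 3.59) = -3.52*l^4 + 0.6248*l^3 + 19.1625*l^2 - 22.846*l + 17.1243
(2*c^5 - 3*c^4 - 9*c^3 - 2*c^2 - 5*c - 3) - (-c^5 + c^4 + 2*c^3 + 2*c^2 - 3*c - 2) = 3*c^5 - 4*c^4 - 11*c^3 - 4*c^2 - 2*c - 1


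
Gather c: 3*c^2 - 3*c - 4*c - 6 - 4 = 3*c^2 - 7*c - 10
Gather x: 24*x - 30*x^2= -30*x^2 + 24*x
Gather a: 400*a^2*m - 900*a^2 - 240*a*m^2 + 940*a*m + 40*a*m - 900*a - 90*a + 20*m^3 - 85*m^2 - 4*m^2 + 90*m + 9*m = a^2*(400*m - 900) + a*(-240*m^2 + 980*m - 990) + 20*m^3 - 89*m^2 + 99*m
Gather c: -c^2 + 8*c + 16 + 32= -c^2 + 8*c + 48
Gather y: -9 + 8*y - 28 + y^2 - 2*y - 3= y^2 + 6*y - 40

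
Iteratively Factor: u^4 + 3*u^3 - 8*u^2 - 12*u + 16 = (u + 4)*(u^3 - u^2 - 4*u + 4) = (u - 1)*(u + 4)*(u^2 - 4) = (u - 1)*(u + 2)*(u + 4)*(u - 2)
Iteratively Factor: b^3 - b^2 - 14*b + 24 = (b + 4)*(b^2 - 5*b + 6) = (b - 2)*(b + 4)*(b - 3)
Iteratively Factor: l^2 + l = (l + 1)*(l)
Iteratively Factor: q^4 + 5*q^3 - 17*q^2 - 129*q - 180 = (q + 3)*(q^3 + 2*q^2 - 23*q - 60) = (q - 5)*(q + 3)*(q^2 + 7*q + 12) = (q - 5)*(q + 3)*(q + 4)*(q + 3)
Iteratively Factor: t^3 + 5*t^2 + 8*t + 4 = (t + 1)*(t^2 + 4*t + 4) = (t + 1)*(t + 2)*(t + 2)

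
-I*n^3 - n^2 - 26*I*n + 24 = (n - 6*I)*(n + 4*I)*(-I*n + 1)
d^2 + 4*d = d*(d + 4)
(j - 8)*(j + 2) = j^2 - 6*j - 16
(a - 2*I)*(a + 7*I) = a^2 + 5*I*a + 14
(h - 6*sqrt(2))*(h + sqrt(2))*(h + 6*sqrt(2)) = h^3 + sqrt(2)*h^2 - 72*h - 72*sqrt(2)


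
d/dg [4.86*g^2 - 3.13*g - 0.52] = 9.72*g - 3.13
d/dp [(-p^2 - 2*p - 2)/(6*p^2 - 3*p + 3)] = (5*p^2 + 6*p - 4)/(3*(4*p^4 - 4*p^3 + 5*p^2 - 2*p + 1))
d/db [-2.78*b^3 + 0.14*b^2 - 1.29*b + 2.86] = -8.34*b^2 + 0.28*b - 1.29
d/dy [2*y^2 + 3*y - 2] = 4*y + 3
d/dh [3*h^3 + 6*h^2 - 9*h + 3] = 9*h^2 + 12*h - 9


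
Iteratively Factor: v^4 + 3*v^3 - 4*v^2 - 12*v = (v + 3)*(v^3 - 4*v) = v*(v + 3)*(v^2 - 4) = v*(v + 2)*(v + 3)*(v - 2)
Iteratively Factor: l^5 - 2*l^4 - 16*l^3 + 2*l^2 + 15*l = (l + 1)*(l^4 - 3*l^3 - 13*l^2 + 15*l) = (l - 5)*(l + 1)*(l^3 + 2*l^2 - 3*l) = (l - 5)*(l - 1)*(l + 1)*(l^2 + 3*l) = l*(l - 5)*(l - 1)*(l + 1)*(l + 3)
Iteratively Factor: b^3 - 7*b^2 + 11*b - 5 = (b - 1)*(b^2 - 6*b + 5) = (b - 5)*(b - 1)*(b - 1)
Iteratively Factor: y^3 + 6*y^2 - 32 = (y + 4)*(y^2 + 2*y - 8) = (y + 4)^2*(y - 2)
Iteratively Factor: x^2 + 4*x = (x + 4)*(x)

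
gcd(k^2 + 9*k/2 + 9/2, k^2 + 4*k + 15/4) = k + 3/2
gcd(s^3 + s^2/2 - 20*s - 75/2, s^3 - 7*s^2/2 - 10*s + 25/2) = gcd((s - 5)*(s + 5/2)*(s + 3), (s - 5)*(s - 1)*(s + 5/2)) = s^2 - 5*s/2 - 25/2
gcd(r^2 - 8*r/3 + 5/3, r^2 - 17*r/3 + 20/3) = r - 5/3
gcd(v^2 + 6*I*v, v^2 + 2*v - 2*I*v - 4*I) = 1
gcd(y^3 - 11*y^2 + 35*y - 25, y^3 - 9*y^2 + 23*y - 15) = y^2 - 6*y + 5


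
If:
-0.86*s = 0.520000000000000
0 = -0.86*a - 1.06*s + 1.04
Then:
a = 1.95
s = -0.60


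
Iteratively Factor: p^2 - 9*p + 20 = (p - 5)*(p - 4)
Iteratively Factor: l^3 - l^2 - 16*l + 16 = (l + 4)*(l^2 - 5*l + 4) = (l - 4)*(l + 4)*(l - 1)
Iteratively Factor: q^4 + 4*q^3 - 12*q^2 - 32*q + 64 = (q - 2)*(q^3 + 6*q^2 - 32) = (q - 2)*(q + 4)*(q^2 + 2*q - 8) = (q - 2)*(q + 4)^2*(q - 2)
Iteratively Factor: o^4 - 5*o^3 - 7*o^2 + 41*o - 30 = (o - 5)*(o^3 - 7*o + 6) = (o - 5)*(o + 3)*(o^2 - 3*o + 2) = (o - 5)*(o - 1)*(o + 3)*(o - 2)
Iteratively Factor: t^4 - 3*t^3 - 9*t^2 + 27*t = (t - 3)*(t^3 - 9*t) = t*(t - 3)*(t^2 - 9) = t*(t - 3)*(t + 3)*(t - 3)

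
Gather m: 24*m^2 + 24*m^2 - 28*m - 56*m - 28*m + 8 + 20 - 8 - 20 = 48*m^2 - 112*m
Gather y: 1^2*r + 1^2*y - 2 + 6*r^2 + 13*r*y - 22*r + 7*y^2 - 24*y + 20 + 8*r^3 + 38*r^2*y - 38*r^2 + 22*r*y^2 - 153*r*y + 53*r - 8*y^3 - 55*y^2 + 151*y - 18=8*r^3 - 32*r^2 + 32*r - 8*y^3 + y^2*(22*r - 48) + y*(38*r^2 - 140*r + 128)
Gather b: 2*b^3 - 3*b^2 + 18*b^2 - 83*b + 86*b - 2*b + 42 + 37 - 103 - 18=2*b^3 + 15*b^2 + b - 42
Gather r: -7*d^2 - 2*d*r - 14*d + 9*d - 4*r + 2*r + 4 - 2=-7*d^2 - 5*d + r*(-2*d - 2) + 2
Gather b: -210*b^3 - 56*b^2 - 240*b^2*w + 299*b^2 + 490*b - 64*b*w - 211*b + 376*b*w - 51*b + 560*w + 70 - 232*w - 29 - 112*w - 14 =-210*b^3 + b^2*(243 - 240*w) + b*(312*w + 228) + 216*w + 27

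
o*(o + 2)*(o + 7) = o^3 + 9*o^2 + 14*o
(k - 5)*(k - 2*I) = k^2 - 5*k - 2*I*k + 10*I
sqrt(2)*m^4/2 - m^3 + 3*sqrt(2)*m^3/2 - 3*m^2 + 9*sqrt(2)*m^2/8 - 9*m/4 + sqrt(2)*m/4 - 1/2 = (m/2 + 1)*(m + 1/2)*(m - sqrt(2))*(sqrt(2)*m + sqrt(2)/2)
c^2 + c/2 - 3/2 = (c - 1)*(c + 3/2)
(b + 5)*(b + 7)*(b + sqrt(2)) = b^3 + sqrt(2)*b^2 + 12*b^2 + 12*sqrt(2)*b + 35*b + 35*sqrt(2)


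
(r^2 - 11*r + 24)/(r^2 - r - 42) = (-r^2 + 11*r - 24)/(-r^2 + r + 42)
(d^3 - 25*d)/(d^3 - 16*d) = (d^2 - 25)/(d^2 - 16)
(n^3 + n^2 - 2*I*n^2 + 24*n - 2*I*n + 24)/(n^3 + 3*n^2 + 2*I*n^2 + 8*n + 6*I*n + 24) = (n^2 + n*(1 - 6*I) - 6*I)/(n^2 + n*(3 - 2*I) - 6*I)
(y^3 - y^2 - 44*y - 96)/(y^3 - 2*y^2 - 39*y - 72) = (y + 4)/(y + 3)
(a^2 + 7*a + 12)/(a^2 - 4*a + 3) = (a^2 + 7*a + 12)/(a^2 - 4*a + 3)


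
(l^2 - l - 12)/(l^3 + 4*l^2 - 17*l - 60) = 1/(l + 5)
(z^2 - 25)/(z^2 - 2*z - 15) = (z + 5)/(z + 3)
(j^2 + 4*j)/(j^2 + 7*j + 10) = j*(j + 4)/(j^2 + 7*j + 10)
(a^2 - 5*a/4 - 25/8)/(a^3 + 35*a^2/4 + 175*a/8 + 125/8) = (2*a - 5)/(2*a^2 + 15*a + 25)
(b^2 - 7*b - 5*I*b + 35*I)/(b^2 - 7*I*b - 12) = (-b^2 + 7*b + 5*I*b - 35*I)/(-b^2 + 7*I*b + 12)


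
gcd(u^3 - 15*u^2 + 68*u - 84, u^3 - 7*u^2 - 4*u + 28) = u^2 - 9*u + 14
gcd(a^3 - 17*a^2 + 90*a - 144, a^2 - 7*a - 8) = a - 8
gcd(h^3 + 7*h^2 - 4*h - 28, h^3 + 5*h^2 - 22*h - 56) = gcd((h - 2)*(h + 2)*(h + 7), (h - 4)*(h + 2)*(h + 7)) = h^2 + 9*h + 14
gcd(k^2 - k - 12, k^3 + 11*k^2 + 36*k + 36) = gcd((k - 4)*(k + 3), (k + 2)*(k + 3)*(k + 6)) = k + 3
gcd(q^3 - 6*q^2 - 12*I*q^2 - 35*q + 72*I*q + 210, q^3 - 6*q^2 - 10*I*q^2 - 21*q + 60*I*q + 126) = q^2 + q*(-6 - 7*I) + 42*I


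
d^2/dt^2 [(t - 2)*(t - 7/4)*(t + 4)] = 6*t + 1/2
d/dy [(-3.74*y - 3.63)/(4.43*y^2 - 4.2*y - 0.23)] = (16.5682*y^2 + 32.1618*y - 14.3858)/(19.6249*y^4 - 37.212*y^3 + 15.6022*y^2 + 1.932*y + 0.0529)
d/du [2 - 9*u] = -9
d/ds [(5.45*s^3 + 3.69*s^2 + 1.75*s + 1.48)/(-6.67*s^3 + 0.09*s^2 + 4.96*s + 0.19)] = (-1.4210854715202e-14*s^5 + 25.1028*s^4 + 77.409*s^3 + 50.8662*s^2 + 1.1358*s - 7.0083)/(44.4889*s^6 - 1.2006*s^5 - 66.1583*s^4 - 1.6418*s^3 + 24.6358*s^2 + 1.8848*s + 0.0361)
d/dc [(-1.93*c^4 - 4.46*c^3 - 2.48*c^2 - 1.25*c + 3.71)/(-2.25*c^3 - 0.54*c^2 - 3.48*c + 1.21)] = (4.3425*c^6 + 2.0844*c^5 + 16.9776*c^4 + 16.0754*c^3 + 16.8081*c^2 - 1.9948*c + 11.3983)/(5.0625*c^6 + 2.43*c^5 + 15.9516*c^4 - 1.6866*c^3 + 10.8036*c^2 - 8.4216*c + 1.4641)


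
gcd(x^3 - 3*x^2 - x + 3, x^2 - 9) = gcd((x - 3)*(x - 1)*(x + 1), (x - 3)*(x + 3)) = x - 3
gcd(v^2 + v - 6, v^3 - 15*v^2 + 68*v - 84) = v - 2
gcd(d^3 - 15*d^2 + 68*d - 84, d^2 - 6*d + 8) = d - 2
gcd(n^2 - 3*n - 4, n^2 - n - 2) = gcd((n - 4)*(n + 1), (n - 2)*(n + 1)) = n + 1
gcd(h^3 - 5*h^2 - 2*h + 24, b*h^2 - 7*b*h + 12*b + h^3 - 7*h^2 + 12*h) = h^2 - 7*h + 12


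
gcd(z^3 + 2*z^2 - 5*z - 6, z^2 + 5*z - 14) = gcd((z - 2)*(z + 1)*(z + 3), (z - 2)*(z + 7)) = z - 2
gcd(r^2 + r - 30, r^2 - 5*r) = r - 5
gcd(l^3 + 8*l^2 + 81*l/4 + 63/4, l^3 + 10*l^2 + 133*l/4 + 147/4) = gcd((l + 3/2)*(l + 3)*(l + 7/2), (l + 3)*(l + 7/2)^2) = l^2 + 13*l/2 + 21/2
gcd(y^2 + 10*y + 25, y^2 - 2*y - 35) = y + 5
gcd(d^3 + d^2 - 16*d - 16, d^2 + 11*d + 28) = d + 4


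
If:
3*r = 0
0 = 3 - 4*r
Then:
No Solution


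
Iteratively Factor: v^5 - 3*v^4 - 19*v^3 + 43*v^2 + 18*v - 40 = (v + 4)*(v^4 - 7*v^3 + 9*v^2 + 7*v - 10) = (v - 5)*(v + 4)*(v^3 - 2*v^2 - v + 2) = (v - 5)*(v + 1)*(v + 4)*(v^2 - 3*v + 2) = (v - 5)*(v - 2)*(v + 1)*(v + 4)*(v - 1)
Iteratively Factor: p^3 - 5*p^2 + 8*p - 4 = (p - 2)*(p^2 - 3*p + 2) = (p - 2)*(p - 1)*(p - 2)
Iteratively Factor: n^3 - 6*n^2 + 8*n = (n)*(n^2 - 6*n + 8) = n*(n - 4)*(n - 2)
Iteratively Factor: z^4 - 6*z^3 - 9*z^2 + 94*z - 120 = (z + 4)*(z^3 - 10*z^2 + 31*z - 30) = (z - 5)*(z + 4)*(z^2 - 5*z + 6) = (z - 5)*(z - 3)*(z + 4)*(z - 2)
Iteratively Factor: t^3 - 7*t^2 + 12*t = (t - 4)*(t^2 - 3*t) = t*(t - 4)*(t - 3)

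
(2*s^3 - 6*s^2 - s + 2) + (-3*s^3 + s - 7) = -s^3 - 6*s^2 - 5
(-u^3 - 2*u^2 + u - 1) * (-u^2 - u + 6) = u^5 + 3*u^4 - 5*u^3 - 12*u^2 + 7*u - 6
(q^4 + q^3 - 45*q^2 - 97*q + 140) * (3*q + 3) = 3*q^5 + 6*q^4 - 132*q^3 - 426*q^2 + 129*q + 420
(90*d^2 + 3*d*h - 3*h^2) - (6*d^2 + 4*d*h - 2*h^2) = 84*d^2 - d*h - h^2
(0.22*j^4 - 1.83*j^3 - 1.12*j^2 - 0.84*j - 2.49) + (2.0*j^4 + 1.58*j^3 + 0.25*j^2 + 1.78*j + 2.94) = 2.22*j^4 - 0.25*j^3 - 0.87*j^2 + 0.94*j + 0.45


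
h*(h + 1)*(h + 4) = h^3 + 5*h^2 + 4*h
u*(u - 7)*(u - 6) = u^3 - 13*u^2 + 42*u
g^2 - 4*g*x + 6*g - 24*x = (g + 6)*(g - 4*x)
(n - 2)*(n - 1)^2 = n^3 - 4*n^2 + 5*n - 2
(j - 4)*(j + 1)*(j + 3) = j^3 - 13*j - 12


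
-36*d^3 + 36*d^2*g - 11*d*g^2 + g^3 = (-6*d + g)*(-3*d + g)*(-2*d + g)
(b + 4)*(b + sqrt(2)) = b^2 + sqrt(2)*b + 4*b + 4*sqrt(2)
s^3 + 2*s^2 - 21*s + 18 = (s - 3)*(s - 1)*(s + 6)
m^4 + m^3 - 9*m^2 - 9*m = m*(m - 3)*(m + 1)*(m + 3)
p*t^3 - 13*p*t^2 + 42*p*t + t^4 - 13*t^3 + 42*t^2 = t*(p + t)*(t - 7)*(t - 6)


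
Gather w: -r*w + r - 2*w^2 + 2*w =r - 2*w^2 + w*(2 - r)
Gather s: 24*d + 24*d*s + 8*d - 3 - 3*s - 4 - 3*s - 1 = 32*d + s*(24*d - 6) - 8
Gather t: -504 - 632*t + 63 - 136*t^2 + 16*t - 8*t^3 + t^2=-8*t^3 - 135*t^2 - 616*t - 441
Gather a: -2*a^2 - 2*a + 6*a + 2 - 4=-2*a^2 + 4*a - 2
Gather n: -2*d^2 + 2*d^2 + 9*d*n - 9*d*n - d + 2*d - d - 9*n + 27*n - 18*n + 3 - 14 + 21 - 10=0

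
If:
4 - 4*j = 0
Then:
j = 1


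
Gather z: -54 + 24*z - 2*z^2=-2*z^2 + 24*z - 54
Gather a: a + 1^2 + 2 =a + 3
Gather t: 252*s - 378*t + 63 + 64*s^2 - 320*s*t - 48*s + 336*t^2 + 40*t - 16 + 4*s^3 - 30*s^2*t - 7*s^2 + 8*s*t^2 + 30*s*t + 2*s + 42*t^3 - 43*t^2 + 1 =4*s^3 + 57*s^2 + 206*s + 42*t^3 + t^2*(8*s + 293) + t*(-30*s^2 - 290*s - 338) + 48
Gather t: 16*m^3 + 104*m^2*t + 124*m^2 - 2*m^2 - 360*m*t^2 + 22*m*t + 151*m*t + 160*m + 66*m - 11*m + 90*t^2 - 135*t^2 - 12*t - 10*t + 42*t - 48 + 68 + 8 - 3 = 16*m^3 + 122*m^2 + 215*m + t^2*(-360*m - 45) + t*(104*m^2 + 173*m + 20) + 25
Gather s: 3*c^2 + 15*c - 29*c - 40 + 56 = 3*c^2 - 14*c + 16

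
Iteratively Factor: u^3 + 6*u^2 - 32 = (u + 4)*(u^2 + 2*u - 8) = (u + 4)^2*(u - 2)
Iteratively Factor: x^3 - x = (x + 1)*(x^2 - x) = x*(x + 1)*(x - 1)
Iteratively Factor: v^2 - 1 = (v - 1)*(v + 1)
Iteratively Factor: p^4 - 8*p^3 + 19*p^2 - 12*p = (p - 3)*(p^3 - 5*p^2 + 4*p) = (p - 3)*(p - 1)*(p^2 - 4*p) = p*(p - 3)*(p - 1)*(p - 4)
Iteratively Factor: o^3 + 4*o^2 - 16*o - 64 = (o + 4)*(o^2 - 16) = (o + 4)^2*(o - 4)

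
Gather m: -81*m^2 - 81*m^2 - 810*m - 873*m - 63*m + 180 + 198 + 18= -162*m^2 - 1746*m + 396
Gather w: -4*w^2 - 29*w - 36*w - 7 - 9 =-4*w^2 - 65*w - 16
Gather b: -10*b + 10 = 10 - 10*b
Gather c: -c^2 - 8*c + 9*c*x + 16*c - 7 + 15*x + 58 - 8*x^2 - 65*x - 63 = -c^2 + c*(9*x + 8) - 8*x^2 - 50*x - 12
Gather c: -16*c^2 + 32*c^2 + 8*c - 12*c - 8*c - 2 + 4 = 16*c^2 - 12*c + 2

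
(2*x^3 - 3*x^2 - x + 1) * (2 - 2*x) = -4*x^4 + 10*x^3 - 4*x^2 - 4*x + 2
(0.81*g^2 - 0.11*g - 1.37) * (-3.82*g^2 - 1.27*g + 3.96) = -3.0942*g^4 - 0.6085*g^3 + 8.5807*g^2 + 1.3043*g - 5.4252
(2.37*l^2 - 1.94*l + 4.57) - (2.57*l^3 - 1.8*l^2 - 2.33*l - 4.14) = -2.57*l^3 + 4.17*l^2 + 0.39*l + 8.71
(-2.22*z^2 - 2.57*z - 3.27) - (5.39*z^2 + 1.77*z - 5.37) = -7.61*z^2 - 4.34*z + 2.1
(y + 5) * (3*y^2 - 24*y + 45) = 3*y^3 - 9*y^2 - 75*y + 225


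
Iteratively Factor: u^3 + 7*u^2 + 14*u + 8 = (u + 2)*(u^2 + 5*u + 4) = (u + 1)*(u + 2)*(u + 4)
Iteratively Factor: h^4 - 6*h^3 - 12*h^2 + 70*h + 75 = (h - 5)*(h^3 - h^2 - 17*h - 15) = (h - 5)*(h + 1)*(h^2 - 2*h - 15) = (h - 5)*(h + 1)*(h + 3)*(h - 5)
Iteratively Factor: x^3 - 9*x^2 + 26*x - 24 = (x - 4)*(x^2 - 5*x + 6) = (x - 4)*(x - 2)*(x - 3)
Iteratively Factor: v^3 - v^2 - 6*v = (v)*(v^2 - v - 6) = v*(v - 3)*(v + 2)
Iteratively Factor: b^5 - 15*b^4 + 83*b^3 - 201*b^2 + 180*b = (b)*(b^4 - 15*b^3 + 83*b^2 - 201*b + 180) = b*(b - 3)*(b^3 - 12*b^2 + 47*b - 60) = b*(b - 3)^2*(b^2 - 9*b + 20) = b*(b - 5)*(b - 3)^2*(b - 4)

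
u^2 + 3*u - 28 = (u - 4)*(u + 7)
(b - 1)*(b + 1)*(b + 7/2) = b^3 + 7*b^2/2 - b - 7/2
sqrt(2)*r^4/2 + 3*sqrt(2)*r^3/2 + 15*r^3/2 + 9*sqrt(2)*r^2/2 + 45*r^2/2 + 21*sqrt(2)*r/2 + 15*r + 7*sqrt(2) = (r + 2)*(r + sqrt(2)/2)*(r + 7*sqrt(2))*(sqrt(2)*r/2 + sqrt(2)/2)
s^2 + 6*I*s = s*(s + 6*I)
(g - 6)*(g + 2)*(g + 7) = g^3 + 3*g^2 - 40*g - 84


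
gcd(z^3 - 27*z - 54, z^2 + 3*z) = z + 3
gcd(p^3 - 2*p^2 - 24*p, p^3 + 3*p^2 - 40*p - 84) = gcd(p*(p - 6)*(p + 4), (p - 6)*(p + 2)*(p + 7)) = p - 6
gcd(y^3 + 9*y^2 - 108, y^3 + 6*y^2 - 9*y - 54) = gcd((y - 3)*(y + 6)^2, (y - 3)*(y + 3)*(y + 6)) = y^2 + 3*y - 18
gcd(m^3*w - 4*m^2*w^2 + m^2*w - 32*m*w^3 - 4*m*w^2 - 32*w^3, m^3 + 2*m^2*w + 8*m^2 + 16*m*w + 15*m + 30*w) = 1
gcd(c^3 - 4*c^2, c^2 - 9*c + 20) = c - 4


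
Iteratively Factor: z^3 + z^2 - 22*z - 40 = (z - 5)*(z^2 + 6*z + 8) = (z - 5)*(z + 4)*(z + 2)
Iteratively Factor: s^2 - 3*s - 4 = (s + 1)*(s - 4)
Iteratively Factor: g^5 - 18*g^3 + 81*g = (g - 3)*(g^4 + 3*g^3 - 9*g^2 - 27*g) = (g - 3)^2*(g^3 + 6*g^2 + 9*g) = g*(g - 3)^2*(g^2 + 6*g + 9) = g*(g - 3)^2*(g + 3)*(g + 3)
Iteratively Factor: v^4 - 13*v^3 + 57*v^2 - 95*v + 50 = (v - 5)*(v^3 - 8*v^2 + 17*v - 10) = (v - 5)^2*(v^2 - 3*v + 2) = (v - 5)^2*(v - 2)*(v - 1)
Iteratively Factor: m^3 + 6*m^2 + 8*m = (m + 4)*(m^2 + 2*m) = m*(m + 4)*(m + 2)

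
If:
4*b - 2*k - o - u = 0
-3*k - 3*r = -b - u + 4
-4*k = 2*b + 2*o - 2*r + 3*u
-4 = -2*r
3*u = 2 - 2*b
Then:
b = 5/14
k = -43/14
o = 50/7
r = 2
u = 3/7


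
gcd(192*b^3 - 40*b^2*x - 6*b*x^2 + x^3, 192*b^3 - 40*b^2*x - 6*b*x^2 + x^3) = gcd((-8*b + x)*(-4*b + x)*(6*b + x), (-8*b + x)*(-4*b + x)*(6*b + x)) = 192*b^3 - 40*b^2*x - 6*b*x^2 + x^3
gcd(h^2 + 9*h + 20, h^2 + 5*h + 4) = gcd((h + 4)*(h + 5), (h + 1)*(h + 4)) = h + 4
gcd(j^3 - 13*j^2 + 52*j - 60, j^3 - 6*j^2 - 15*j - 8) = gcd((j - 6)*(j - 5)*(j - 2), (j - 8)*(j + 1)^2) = 1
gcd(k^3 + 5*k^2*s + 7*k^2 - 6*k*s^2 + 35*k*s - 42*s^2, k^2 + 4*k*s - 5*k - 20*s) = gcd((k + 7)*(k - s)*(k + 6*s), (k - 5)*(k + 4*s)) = 1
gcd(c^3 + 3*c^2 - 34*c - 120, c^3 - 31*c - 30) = c^2 - c - 30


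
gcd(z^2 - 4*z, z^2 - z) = z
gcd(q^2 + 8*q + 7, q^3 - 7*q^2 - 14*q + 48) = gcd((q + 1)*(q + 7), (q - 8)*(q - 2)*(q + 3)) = 1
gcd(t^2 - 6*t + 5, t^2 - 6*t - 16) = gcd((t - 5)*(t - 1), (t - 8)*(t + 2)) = 1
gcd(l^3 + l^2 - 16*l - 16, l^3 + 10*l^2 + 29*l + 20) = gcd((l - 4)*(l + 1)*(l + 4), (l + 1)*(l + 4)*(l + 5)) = l^2 + 5*l + 4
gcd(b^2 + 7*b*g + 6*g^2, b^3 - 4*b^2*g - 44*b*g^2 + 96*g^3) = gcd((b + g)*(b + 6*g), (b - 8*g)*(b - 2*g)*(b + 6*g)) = b + 6*g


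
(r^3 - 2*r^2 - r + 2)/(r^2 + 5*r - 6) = (r^2 - r - 2)/(r + 6)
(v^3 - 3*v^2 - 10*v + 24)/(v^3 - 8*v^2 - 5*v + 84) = (v - 2)/(v - 7)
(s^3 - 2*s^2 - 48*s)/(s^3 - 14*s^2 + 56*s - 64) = s*(s + 6)/(s^2 - 6*s + 8)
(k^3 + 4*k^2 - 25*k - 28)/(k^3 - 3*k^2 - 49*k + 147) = (k^2 - 3*k - 4)/(k^2 - 10*k + 21)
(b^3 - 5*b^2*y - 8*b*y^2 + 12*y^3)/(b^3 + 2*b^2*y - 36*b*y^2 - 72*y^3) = (b - y)/(b + 6*y)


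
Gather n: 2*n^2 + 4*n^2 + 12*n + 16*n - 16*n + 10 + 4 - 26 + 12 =6*n^2 + 12*n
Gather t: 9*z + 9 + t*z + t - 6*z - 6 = t*(z + 1) + 3*z + 3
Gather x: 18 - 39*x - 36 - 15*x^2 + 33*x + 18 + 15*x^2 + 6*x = 0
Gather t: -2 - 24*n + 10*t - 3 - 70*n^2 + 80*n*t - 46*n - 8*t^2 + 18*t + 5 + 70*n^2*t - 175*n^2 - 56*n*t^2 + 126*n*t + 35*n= -245*n^2 - 35*n + t^2*(-56*n - 8) + t*(70*n^2 + 206*n + 28)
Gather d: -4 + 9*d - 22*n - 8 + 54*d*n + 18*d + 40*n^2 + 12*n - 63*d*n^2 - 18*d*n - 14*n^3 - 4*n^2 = d*(-63*n^2 + 36*n + 27) - 14*n^3 + 36*n^2 - 10*n - 12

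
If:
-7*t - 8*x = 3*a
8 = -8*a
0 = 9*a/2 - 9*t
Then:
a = -1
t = -1/2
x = 13/16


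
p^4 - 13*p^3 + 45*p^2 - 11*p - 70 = (p - 7)*(p - 5)*(p - 2)*(p + 1)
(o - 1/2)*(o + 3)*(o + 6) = o^3 + 17*o^2/2 + 27*o/2 - 9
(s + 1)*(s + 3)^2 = s^3 + 7*s^2 + 15*s + 9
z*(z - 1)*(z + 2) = z^3 + z^2 - 2*z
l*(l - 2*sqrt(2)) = l^2 - 2*sqrt(2)*l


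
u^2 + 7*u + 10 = (u + 2)*(u + 5)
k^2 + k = k*(k + 1)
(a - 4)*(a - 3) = a^2 - 7*a + 12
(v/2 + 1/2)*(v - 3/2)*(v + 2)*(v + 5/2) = v^4/2 + 2*v^3 + 5*v^2/8 - 37*v/8 - 15/4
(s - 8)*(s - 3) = s^2 - 11*s + 24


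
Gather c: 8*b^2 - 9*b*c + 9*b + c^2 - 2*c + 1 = 8*b^2 + 9*b + c^2 + c*(-9*b - 2) + 1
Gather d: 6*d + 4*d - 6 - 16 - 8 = 10*d - 30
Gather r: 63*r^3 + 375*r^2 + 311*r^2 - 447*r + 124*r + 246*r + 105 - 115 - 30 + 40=63*r^3 + 686*r^2 - 77*r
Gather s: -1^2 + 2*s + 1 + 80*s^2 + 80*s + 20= 80*s^2 + 82*s + 20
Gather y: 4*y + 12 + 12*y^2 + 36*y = 12*y^2 + 40*y + 12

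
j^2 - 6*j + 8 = (j - 4)*(j - 2)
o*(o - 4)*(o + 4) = o^3 - 16*o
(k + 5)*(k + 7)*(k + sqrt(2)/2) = k^3 + sqrt(2)*k^2/2 + 12*k^2 + 6*sqrt(2)*k + 35*k + 35*sqrt(2)/2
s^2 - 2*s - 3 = (s - 3)*(s + 1)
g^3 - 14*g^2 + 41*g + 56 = (g - 8)*(g - 7)*(g + 1)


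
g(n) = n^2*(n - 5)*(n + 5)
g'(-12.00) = -6312.00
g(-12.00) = 17136.00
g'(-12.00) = -6312.00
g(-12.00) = 17136.00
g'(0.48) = -23.56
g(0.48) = -5.71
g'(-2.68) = 57.00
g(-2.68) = -127.97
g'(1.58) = -63.22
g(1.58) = -56.18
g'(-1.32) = 56.80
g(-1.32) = -40.52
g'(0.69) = -33.19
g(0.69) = -11.68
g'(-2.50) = 62.50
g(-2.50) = -117.19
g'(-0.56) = 27.30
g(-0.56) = -7.74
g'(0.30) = -14.89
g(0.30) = -2.24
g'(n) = n^2*(n - 5) + n^2*(n + 5) + 2*n*(n - 5)*(n + 5) = 4*n^3 - 50*n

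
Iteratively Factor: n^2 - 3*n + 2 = (n - 1)*(n - 2)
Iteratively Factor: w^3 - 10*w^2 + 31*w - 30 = (w - 3)*(w^2 - 7*w + 10) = (w - 5)*(w - 3)*(w - 2)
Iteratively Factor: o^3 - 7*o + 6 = (o - 2)*(o^2 + 2*o - 3) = (o - 2)*(o - 1)*(o + 3)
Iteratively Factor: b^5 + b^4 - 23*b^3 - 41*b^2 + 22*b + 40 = (b + 1)*(b^4 - 23*b^2 - 18*b + 40) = (b + 1)*(b + 2)*(b^3 - 2*b^2 - 19*b + 20) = (b + 1)*(b + 2)*(b + 4)*(b^2 - 6*b + 5) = (b - 1)*(b + 1)*(b + 2)*(b + 4)*(b - 5)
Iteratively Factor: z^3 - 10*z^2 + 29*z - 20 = (z - 1)*(z^2 - 9*z + 20) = (z - 4)*(z - 1)*(z - 5)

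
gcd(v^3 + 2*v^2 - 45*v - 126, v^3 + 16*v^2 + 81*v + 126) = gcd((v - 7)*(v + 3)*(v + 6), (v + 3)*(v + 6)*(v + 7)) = v^2 + 9*v + 18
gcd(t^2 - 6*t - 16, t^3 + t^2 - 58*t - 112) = t^2 - 6*t - 16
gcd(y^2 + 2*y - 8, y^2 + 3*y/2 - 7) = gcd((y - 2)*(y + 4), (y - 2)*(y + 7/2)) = y - 2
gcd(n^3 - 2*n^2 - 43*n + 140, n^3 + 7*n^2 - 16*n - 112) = n^2 + 3*n - 28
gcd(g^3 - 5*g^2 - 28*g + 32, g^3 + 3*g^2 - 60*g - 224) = g^2 - 4*g - 32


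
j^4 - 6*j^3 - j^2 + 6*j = j*(j - 6)*(j - 1)*(j + 1)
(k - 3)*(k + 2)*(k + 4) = k^3 + 3*k^2 - 10*k - 24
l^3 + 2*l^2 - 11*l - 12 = (l - 3)*(l + 1)*(l + 4)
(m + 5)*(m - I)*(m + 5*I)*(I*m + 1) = I*m^4 - 3*m^3 + 5*I*m^3 - 15*m^2 + 9*I*m^2 + 5*m + 45*I*m + 25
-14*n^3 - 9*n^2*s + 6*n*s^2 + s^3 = (-2*n + s)*(n + s)*(7*n + s)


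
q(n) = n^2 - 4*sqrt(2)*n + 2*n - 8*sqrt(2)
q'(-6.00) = -15.66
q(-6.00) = 46.63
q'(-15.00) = -33.66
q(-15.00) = 268.54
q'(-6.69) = -17.04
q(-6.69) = 57.91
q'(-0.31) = -4.28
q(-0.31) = -10.08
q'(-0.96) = -5.58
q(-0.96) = -6.88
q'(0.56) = -2.54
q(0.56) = -13.05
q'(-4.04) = -11.74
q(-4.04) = 19.78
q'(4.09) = 4.52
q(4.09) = -9.54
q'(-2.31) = -8.28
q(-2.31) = 2.47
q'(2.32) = 0.98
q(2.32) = -14.42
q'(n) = 2*n - 4*sqrt(2) + 2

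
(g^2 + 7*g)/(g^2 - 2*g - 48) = g*(g + 7)/(g^2 - 2*g - 48)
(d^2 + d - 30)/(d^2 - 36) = (d - 5)/(d - 6)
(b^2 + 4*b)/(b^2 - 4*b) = (b + 4)/(b - 4)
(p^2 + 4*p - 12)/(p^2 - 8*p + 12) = (p + 6)/(p - 6)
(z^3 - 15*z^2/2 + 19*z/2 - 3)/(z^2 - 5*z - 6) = (2*z^2 - 3*z + 1)/(2*(z + 1))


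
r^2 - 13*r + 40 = (r - 8)*(r - 5)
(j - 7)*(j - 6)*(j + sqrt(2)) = j^3 - 13*j^2 + sqrt(2)*j^2 - 13*sqrt(2)*j + 42*j + 42*sqrt(2)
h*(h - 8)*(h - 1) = h^3 - 9*h^2 + 8*h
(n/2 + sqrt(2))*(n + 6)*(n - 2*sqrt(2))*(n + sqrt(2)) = n^4/2 + sqrt(2)*n^3/2 + 3*n^3 - 4*n^2 + 3*sqrt(2)*n^2 - 24*n - 4*sqrt(2)*n - 24*sqrt(2)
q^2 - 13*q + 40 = (q - 8)*(q - 5)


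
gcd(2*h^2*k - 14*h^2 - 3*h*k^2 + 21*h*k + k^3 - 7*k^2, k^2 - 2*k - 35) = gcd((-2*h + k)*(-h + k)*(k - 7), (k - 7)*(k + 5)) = k - 7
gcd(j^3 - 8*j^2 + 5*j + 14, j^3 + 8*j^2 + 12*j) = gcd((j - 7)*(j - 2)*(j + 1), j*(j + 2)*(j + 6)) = 1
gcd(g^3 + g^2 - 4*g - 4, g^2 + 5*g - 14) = g - 2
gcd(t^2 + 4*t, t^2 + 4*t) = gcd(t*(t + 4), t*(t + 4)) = t^2 + 4*t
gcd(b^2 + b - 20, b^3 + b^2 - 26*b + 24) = b - 4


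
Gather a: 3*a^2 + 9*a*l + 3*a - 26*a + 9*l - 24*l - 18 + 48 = 3*a^2 + a*(9*l - 23) - 15*l + 30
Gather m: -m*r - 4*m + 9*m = m*(5 - r)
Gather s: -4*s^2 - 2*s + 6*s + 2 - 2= -4*s^2 + 4*s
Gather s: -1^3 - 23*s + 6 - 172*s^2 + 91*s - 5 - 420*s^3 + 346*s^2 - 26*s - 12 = -420*s^3 + 174*s^2 + 42*s - 12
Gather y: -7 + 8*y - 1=8*y - 8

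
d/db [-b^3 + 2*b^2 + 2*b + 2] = -3*b^2 + 4*b + 2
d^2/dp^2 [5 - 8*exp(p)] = -8*exp(p)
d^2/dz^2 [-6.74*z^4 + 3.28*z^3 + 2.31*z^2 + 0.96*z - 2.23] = -80.88*z^2 + 19.68*z + 4.62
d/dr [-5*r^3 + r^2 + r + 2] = -15*r^2 + 2*r + 1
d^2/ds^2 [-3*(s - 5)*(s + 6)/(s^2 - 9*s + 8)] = 12*(-5*s^3 + 57*s^2 - 393*s + 1027)/(s^6 - 27*s^5 + 267*s^4 - 1161*s^3 + 2136*s^2 - 1728*s + 512)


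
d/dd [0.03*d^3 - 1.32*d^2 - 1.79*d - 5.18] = 0.09*d^2 - 2.64*d - 1.79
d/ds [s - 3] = 1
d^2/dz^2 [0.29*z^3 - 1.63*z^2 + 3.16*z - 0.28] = 1.74*z - 3.26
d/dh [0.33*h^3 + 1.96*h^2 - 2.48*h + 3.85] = 0.99*h^2 + 3.92*h - 2.48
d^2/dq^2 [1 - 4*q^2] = -8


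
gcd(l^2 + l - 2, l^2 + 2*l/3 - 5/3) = l - 1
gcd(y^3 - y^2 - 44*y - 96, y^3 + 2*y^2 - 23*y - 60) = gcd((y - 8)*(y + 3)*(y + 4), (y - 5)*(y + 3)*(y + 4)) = y^2 + 7*y + 12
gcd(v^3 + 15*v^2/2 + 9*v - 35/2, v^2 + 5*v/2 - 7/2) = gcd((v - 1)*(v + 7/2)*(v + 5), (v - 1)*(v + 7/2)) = v^2 + 5*v/2 - 7/2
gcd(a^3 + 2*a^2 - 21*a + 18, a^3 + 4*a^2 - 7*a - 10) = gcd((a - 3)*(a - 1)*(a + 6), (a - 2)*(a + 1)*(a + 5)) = 1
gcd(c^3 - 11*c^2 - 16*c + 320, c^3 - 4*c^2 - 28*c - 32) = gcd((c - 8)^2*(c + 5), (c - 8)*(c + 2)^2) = c - 8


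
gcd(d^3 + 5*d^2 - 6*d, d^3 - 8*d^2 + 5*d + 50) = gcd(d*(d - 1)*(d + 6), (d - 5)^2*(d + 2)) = 1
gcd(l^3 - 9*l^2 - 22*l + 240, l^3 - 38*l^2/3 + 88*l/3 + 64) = l^2 - 14*l + 48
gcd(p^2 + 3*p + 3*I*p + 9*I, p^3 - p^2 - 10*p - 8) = 1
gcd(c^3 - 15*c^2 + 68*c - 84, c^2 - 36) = c - 6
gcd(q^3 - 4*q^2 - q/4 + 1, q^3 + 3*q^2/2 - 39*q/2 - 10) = q^2 - 7*q/2 - 2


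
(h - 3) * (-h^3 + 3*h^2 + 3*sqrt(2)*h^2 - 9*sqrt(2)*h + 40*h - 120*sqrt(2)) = -h^4 + 3*sqrt(2)*h^3 + 6*h^3 - 18*sqrt(2)*h^2 + 31*h^2 - 93*sqrt(2)*h - 120*h + 360*sqrt(2)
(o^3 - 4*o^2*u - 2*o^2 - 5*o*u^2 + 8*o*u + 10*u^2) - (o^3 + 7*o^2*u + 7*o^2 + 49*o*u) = -11*o^2*u - 9*o^2 - 5*o*u^2 - 41*o*u + 10*u^2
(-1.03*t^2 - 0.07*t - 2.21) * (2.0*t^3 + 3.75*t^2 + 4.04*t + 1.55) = -2.06*t^5 - 4.0025*t^4 - 8.8437*t^3 - 10.1668*t^2 - 9.0369*t - 3.4255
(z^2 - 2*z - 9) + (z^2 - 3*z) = 2*z^2 - 5*z - 9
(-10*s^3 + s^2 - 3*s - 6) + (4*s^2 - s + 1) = -10*s^3 + 5*s^2 - 4*s - 5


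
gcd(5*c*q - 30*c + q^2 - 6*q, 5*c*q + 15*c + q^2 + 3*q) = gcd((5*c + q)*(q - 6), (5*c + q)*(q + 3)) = 5*c + q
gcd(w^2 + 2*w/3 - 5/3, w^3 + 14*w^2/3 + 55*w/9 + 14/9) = 1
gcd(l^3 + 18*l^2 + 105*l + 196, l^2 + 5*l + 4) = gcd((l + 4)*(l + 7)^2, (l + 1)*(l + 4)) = l + 4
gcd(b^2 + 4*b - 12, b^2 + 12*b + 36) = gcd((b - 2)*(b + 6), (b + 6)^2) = b + 6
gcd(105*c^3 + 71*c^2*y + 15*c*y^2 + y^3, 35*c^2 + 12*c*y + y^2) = 35*c^2 + 12*c*y + y^2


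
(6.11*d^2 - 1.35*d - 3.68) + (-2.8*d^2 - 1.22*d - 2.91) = 3.31*d^2 - 2.57*d - 6.59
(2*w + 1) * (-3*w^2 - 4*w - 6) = -6*w^3 - 11*w^2 - 16*w - 6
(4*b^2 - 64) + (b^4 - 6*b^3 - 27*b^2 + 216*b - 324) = b^4 - 6*b^3 - 23*b^2 + 216*b - 388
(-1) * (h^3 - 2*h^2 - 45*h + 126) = -h^3 + 2*h^2 + 45*h - 126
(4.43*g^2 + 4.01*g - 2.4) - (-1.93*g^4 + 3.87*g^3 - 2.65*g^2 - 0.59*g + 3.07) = 1.93*g^4 - 3.87*g^3 + 7.08*g^2 + 4.6*g - 5.47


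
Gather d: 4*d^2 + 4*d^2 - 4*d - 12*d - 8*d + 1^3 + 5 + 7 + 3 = 8*d^2 - 24*d + 16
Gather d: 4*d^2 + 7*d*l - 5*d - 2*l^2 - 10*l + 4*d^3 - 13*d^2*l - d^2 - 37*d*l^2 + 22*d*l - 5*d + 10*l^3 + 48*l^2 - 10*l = 4*d^3 + d^2*(3 - 13*l) + d*(-37*l^2 + 29*l - 10) + 10*l^3 + 46*l^2 - 20*l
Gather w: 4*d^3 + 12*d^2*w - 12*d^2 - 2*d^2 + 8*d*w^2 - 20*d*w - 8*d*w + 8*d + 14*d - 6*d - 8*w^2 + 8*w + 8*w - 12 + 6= 4*d^3 - 14*d^2 + 16*d + w^2*(8*d - 8) + w*(12*d^2 - 28*d + 16) - 6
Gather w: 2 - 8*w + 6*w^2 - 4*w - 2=6*w^2 - 12*w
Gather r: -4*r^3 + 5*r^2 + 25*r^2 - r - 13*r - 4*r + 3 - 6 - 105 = -4*r^3 + 30*r^2 - 18*r - 108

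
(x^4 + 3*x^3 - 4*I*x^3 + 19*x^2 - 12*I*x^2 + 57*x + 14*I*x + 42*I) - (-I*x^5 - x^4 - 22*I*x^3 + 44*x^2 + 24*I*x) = I*x^5 + 2*x^4 + 3*x^3 + 18*I*x^3 - 25*x^2 - 12*I*x^2 + 57*x - 10*I*x + 42*I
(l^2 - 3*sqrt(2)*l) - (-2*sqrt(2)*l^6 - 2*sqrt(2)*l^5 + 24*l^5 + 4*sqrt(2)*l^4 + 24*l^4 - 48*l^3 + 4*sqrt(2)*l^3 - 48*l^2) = 2*sqrt(2)*l^6 - 24*l^5 + 2*sqrt(2)*l^5 - 24*l^4 - 4*sqrt(2)*l^4 - 4*sqrt(2)*l^3 + 48*l^3 + 49*l^2 - 3*sqrt(2)*l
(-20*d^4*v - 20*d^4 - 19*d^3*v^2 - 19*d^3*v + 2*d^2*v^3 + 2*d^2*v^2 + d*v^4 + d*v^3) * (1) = -20*d^4*v - 20*d^4 - 19*d^3*v^2 - 19*d^3*v + 2*d^2*v^3 + 2*d^2*v^2 + d*v^4 + d*v^3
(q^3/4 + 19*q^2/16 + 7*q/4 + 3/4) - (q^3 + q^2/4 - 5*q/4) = -3*q^3/4 + 15*q^2/16 + 3*q + 3/4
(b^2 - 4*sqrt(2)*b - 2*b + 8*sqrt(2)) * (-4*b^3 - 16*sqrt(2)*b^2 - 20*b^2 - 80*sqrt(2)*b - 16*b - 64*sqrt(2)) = -4*b^5 - 12*b^4 + 152*b^3 + 416*b^2 - 768*b - 1024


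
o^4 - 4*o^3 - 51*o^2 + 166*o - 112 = (o - 8)*(o - 2)*(o - 1)*(o + 7)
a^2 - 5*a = a*(a - 5)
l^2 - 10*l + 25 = (l - 5)^2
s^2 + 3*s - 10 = (s - 2)*(s + 5)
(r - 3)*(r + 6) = r^2 + 3*r - 18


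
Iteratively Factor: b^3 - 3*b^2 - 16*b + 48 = (b - 3)*(b^2 - 16) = (b - 4)*(b - 3)*(b + 4)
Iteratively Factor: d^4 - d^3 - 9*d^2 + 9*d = (d)*(d^3 - d^2 - 9*d + 9) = d*(d - 1)*(d^2 - 9) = d*(d - 1)*(d + 3)*(d - 3)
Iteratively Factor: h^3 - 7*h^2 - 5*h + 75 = (h - 5)*(h^2 - 2*h - 15) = (h - 5)*(h + 3)*(h - 5)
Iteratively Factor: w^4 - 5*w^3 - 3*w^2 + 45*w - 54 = (w - 2)*(w^3 - 3*w^2 - 9*w + 27) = (w - 3)*(w - 2)*(w^2 - 9) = (w - 3)*(w - 2)*(w + 3)*(w - 3)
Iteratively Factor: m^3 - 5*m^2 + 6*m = (m - 3)*(m^2 - 2*m) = m*(m - 3)*(m - 2)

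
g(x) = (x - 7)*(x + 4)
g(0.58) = -29.40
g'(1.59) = 0.18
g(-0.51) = -26.21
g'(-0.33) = -3.66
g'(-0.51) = -4.02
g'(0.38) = -2.24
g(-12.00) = 152.00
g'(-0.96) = -4.92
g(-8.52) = 70.15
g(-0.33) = -26.90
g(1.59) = -30.24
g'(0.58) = -1.84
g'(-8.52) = -20.04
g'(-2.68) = -8.36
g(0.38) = -29.00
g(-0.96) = -24.20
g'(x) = 2*x - 3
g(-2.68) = -12.78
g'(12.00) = 21.00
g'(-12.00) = -27.00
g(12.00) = 80.00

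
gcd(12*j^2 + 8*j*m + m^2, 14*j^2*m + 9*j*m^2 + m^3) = 2*j + m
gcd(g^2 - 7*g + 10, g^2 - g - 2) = g - 2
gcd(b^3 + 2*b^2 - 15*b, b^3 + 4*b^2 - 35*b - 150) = b + 5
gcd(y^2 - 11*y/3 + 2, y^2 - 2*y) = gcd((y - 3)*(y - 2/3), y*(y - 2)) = 1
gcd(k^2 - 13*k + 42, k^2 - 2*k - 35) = k - 7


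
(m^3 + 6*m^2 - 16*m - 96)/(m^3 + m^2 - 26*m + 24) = (m + 4)/(m - 1)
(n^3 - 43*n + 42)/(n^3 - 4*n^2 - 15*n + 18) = (n + 7)/(n + 3)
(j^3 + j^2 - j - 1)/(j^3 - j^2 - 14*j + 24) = (j^3 + j^2 - j - 1)/(j^3 - j^2 - 14*j + 24)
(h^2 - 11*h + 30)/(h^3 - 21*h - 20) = (h - 6)/(h^2 + 5*h + 4)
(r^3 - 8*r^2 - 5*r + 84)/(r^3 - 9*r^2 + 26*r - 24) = (r^2 - 4*r - 21)/(r^2 - 5*r + 6)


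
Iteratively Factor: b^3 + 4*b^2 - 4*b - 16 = (b + 2)*(b^2 + 2*b - 8) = (b - 2)*(b + 2)*(b + 4)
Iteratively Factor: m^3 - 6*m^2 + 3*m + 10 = (m - 5)*(m^2 - m - 2) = (m - 5)*(m + 1)*(m - 2)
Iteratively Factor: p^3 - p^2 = (p)*(p^2 - p) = p^2*(p - 1)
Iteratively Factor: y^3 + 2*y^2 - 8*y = (y - 2)*(y^2 + 4*y) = (y - 2)*(y + 4)*(y)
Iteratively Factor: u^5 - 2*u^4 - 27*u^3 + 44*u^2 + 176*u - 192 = (u + 3)*(u^4 - 5*u^3 - 12*u^2 + 80*u - 64) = (u - 4)*(u + 3)*(u^3 - u^2 - 16*u + 16) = (u - 4)^2*(u + 3)*(u^2 + 3*u - 4) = (u - 4)^2*(u + 3)*(u + 4)*(u - 1)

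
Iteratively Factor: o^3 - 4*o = (o - 2)*(o^2 + 2*o) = o*(o - 2)*(o + 2)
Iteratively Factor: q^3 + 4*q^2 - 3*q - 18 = (q + 3)*(q^2 + q - 6) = (q - 2)*(q + 3)*(q + 3)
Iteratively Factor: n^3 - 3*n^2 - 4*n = (n - 4)*(n^2 + n) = n*(n - 4)*(n + 1)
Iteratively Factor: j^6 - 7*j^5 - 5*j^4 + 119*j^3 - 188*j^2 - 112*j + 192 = (j + 1)*(j^5 - 8*j^4 + 3*j^3 + 116*j^2 - 304*j + 192) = (j - 4)*(j + 1)*(j^4 - 4*j^3 - 13*j^2 + 64*j - 48) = (j - 4)^2*(j + 1)*(j^3 - 13*j + 12) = (j - 4)^2*(j - 3)*(j + 1)*(j^2 + 3*j - 4) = (j - 4)^2*(j - 3)*(j + 1)*(j + 4)*(j - 1)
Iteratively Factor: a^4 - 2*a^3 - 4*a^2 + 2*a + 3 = (a + 1)*(a^3 - 3*a^2 - a + 3) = (a + 1)^2*(a^2 - 4*a + 3) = (a - 3)*(a + 1)^2*(a - 1)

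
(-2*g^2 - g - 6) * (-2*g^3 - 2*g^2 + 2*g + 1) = 4*g^5 + 6*g^4 + 10*g^3 + 8*g^2 - 13*g - 6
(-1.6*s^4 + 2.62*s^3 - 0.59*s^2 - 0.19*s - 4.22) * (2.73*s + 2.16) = -4.368*s^5 + 3.6966*s^4 + 4.0485*s^3 - 1.7931*s^2 - 11.931*s - 9.1152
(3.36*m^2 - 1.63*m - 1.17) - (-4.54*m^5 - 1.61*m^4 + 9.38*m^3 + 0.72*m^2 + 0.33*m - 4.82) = 4.54*m^5 + 1.61*m^4 - 9.38*m^3 + 2.64*m^2 - 1.96*m + 3.65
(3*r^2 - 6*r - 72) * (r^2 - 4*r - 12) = 3*r^4 - 18*r^3 - 84*r^2 + 360*r + 864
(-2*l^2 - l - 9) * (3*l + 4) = -6*l^3 - 11*l^2 - 31*l - 36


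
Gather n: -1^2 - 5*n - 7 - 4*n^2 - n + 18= -4*n^2 - 6*n + 10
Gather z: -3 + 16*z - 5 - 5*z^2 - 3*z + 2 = -5*z^2 + 13*z - 6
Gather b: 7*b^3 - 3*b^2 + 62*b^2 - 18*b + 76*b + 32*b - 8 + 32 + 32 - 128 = 7*b^3 + 59*b^2 + 90*b - 72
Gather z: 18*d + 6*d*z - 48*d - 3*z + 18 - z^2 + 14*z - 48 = -30*d - z^2 + z*(6*d + 11) - 30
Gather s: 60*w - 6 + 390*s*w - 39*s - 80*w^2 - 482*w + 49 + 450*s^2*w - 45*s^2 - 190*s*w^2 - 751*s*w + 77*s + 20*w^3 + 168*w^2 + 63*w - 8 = s^2*(450*w - 45) + s*(-190*w^2 - 361*w + 38) + 20*w^3 + 88*w^2 - 359*w + 35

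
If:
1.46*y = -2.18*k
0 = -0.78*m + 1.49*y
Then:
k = -0.669724770642202*y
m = 1.91025641025641*y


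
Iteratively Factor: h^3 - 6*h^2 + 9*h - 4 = (h - 4)*(h^2 - 2*h + 1) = (h - 4)*(h - 1)*(h - 1)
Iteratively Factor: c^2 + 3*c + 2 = (c + 2)*(c + 1)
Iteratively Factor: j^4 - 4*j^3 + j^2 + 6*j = (j - 3)*(j^3 - j^2 - 2*j) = (j - 3)*(j + 1)*(j^2 - 2*j) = j*(j - 3)*(j + 1)*(j - 2)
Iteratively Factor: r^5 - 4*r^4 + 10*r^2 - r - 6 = (r + 1)*(r^4 - 5*r^3 + 5*r^2 + 5*r - 6) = (r + 1)^2*(r^3 - 6*r^2 + 11*r - 6) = (r - 1)*(r + 1)^2*(r^2 - 5*r + 6) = (r - 3)*(r - 1)*(r + 1)^2*(r - 2)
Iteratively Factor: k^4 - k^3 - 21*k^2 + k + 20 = (k + 1)*(k^3 - 2*k^2 - 19*k + 20) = (k - 1)*(k + 1)*(k^2 - k - 20) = (k - 1)*(k + 1)*(k + 4)*(k - 5)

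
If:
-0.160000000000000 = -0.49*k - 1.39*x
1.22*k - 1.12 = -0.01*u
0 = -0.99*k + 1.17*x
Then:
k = 0.10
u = 100.28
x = 0.08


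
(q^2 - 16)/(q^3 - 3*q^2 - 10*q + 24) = (q + 4)/(q^2 + q - 6)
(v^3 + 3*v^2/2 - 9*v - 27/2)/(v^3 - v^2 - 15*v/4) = 2*(v^2 - 9)/(v*(2*v - 5))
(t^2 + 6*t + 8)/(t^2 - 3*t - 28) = (t + 2)/(t - 7)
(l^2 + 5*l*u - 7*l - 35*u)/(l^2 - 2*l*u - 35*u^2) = (7 - l)/(-l + 7*u)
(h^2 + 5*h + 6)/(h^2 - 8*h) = (h^2 + 5*h + 6)/(h*(h - 8))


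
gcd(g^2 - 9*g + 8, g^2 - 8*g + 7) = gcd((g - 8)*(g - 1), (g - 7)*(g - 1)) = g - 1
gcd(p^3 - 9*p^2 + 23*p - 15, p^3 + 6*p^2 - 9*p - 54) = p - 3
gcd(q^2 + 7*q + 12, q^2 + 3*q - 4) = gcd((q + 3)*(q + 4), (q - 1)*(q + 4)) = q + 4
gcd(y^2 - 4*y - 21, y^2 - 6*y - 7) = y - 7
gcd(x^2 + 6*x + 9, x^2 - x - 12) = x + 3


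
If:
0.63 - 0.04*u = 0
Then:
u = 15.75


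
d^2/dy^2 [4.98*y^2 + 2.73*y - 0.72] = 9.96000000000000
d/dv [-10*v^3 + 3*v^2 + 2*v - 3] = -30*v^2 + 6*v + 2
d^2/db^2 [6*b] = 0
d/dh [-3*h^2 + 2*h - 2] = 2 - 6*h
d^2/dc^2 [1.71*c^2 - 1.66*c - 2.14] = 3.42000000000000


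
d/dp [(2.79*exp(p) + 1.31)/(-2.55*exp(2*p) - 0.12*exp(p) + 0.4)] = (7.1145*exp(2*p) + 6.681*exp(p) + 1.2732)*exp(p)/(6.5025*exp(4*p) + 0.612*exp(3*p) - 2.0256*exp(2*p) - 0.096*exp(p) + 0.16)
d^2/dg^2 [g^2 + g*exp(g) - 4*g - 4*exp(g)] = g*exp(g) - 2*exp(g) + 2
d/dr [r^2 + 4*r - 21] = 2*r + 4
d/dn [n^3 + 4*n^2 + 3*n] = 3*n^2 + 8*n + 3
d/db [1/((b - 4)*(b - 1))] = (5 - 2*b)/(b^4 - 10*b^3 + 33*b^2 - 40*b + 16)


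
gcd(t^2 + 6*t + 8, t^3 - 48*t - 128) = t + 4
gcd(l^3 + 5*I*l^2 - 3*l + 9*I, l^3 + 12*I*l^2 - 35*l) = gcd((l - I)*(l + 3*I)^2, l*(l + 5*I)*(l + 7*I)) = 1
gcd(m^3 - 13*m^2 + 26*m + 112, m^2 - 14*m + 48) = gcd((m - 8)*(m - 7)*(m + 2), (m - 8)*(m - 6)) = m - 8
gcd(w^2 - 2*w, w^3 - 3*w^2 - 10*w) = w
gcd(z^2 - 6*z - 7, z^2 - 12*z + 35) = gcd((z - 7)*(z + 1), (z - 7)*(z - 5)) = z - 7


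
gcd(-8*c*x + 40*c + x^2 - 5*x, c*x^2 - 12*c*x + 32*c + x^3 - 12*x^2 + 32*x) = 1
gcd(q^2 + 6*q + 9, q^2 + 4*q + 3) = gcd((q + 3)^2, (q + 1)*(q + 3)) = q + 3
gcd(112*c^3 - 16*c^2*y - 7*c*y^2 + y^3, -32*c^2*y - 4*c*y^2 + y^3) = 4*c + y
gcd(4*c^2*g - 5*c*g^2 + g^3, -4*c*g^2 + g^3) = 4*c*g - g^2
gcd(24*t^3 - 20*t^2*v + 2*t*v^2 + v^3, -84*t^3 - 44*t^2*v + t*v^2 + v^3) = 6*t + v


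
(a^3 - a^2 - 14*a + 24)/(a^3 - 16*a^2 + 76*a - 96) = (a^2 + a - 12)/(a^2 - 14*a + 48)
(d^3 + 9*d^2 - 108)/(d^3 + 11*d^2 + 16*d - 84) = (d^2 + 3*d - 18)/(d^2 + 5*d - 14)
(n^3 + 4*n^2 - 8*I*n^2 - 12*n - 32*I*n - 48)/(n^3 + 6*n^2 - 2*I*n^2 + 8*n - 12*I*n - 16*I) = (n - 6*I)/(n + 2)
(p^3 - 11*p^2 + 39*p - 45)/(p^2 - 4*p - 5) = (p^2 - 6*p + 9)/(p + 1)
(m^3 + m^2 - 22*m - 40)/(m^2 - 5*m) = m + 6 + 8/m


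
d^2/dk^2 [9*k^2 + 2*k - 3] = 18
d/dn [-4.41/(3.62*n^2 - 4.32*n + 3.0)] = (31.9284*n - 19.0512)/(3.62*n^2 - 4.32*n + 3.0)^2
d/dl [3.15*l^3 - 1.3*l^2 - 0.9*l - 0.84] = 9.45*l^2 - 2.6*l - 0.9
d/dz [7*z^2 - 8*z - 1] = 14*z - 8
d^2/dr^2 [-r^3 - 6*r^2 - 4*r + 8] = -6*r - 12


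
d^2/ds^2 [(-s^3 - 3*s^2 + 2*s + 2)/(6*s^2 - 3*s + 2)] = 6*(7*s^3 + 114*s^2 - 64*s - 2)/(216*s^6 - 324*s^5 + 378*s^4 - 243*s^3 + 126*s^2 - 36*s + 8)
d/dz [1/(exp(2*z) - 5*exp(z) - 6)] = (5 - 2*exp(z))*exp(z)/(-exp(2*z) + 5*exp(z) + 6)^2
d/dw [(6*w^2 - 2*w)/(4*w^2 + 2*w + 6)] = (5*w^2 + 18*w - 3)/(4*w^4 + 4*w^3 + 13*w^2 + 6*w + 9)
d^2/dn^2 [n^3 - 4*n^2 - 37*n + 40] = 6*n - 8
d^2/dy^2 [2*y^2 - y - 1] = 4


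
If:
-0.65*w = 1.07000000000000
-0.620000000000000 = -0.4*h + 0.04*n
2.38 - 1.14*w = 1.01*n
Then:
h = 1.97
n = 4.21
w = -1.65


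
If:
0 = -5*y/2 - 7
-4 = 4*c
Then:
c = -1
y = -14/5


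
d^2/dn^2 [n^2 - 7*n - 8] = 2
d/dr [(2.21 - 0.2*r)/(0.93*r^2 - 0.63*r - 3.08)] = (0.186*r^2 - 4.1106*r + 2.0083)/(0.8649*r^4 - 1.1718*r^3 - 5.3319*r^2 + 3.8808*r + 9.4864)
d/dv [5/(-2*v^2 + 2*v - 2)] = 5*(2*v - 1)/(2*(v^2 - v + 1)^2)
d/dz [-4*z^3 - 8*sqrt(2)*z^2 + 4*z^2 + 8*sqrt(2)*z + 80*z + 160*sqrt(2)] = -12*z^2 - 16*sqrt(2)*z + 8*z + 8*sqrt(2) + 80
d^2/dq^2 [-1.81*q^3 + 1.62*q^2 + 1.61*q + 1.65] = 3.24 - 10.86*q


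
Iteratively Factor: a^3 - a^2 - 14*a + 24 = (a - 2)*(a^2 + a - 12) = (a - 3)*(a - 2)*(a + 4)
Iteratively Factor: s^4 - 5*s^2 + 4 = (s - 2)*(s^3 + 2*s^2 - s - 2) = (s - 2)*(s - 1)*(s^2 + 3*s + 2) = (s - 2)*(s - 1)*(s + 2)*(s + 1)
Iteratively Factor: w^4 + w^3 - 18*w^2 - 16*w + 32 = (w + 4)*(w^3 - 3*w^2 - 6*w + 8) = (w - 1)*(w + 4)*(w^2 - 2*w - 8) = (w - 4)*(w - 1)*(w + 4)*(w + 2)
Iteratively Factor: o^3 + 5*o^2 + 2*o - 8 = (o + 4)*(o^2 + o - 2) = (o - 1)*(o + 4)*(o + 2)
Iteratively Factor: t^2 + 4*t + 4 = (t + 2)*(t + 2)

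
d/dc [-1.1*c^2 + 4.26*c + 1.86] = 4.26 - 2.2*c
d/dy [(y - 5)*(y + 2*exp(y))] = y + (y - 5)*(2*exp(y) + 1) + 2*exp(y)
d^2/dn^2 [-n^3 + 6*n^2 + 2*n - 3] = 12 - 6*n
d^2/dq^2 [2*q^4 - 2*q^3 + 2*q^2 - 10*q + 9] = 24*q^2 - 12*q + 4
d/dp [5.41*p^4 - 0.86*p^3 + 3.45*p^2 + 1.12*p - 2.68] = 21.64*p^3 - 2.58*p^2 + 6.9*p + 1.12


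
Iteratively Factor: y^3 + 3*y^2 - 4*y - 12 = (y + 2)*(y^2 + y - 6) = (y - 2)*(y + 2)*(y + 3)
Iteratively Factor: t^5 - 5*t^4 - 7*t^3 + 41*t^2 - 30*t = (t)*(t^4 - 5*t^3 - 7*t^2 + 41*t - 30) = t*(t - 5)*(t^3 - 7*t + 6) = t*(t - 5)*(t - 2)*(t^2 + 2*t - 3) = t*(t - 5)*(t - 2)*(t - 1)*(t + 3)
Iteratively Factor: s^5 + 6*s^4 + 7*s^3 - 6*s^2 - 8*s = (s + 2)*(s^4 + 4*s^3 - s^2 - 4*s) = (s + 1)*(s + 2)*(s^3 + 3*s^2 - 4*s) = (s + 1)*(s + 2)*(s + 4)*(s^2 - s) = s*(s + 1)*(s + 2)*(s + 4)*(s - 1)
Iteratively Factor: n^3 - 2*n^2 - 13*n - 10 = (n + 2)*(n^2 - 4*n - 5) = (n + 1)*(n + 2)*(n - 5)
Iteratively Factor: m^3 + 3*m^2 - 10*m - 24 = (m + 4)*(m^2 - m - 6) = (m + 2)*(m + 4)*(m - 3)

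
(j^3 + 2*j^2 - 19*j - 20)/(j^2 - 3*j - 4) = j + 5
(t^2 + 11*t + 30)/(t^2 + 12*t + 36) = (t + 5)/(t + 6)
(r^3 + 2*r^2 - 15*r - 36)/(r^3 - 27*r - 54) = (r - 4)/(r - 6)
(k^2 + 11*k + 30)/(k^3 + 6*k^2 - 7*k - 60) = (k + 6)/(k^2 + k - 12)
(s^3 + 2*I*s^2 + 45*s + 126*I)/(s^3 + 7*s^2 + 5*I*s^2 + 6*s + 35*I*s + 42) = (s^2 - 4*I*s + 21)/(s^2 + s*(7 - I) - 7*I)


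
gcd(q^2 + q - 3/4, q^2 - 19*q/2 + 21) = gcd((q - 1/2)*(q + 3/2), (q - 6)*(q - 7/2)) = 1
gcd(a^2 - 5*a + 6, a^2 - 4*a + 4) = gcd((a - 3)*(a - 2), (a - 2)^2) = a - 2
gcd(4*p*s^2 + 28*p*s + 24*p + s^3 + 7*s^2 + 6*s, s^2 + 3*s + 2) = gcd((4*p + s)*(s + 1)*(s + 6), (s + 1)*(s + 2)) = s + 1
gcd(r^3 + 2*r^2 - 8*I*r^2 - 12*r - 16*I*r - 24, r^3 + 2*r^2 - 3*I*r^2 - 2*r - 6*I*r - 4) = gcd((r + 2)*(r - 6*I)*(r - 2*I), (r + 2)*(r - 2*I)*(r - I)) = r^2 + r*(2 - 2*I) - 4*I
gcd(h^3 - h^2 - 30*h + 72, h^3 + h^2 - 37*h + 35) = 1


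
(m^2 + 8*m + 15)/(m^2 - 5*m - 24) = (m + 5)/(m - 8)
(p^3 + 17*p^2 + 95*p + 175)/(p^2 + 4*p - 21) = (p^2 + 10*p + 25)/(p - 3)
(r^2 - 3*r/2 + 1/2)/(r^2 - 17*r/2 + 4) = (r - 1)/(r - 8)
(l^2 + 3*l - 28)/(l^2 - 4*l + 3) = (l^2 + 3*l - 28)/(l^2 - 4*l + 3)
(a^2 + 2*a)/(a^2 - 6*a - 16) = a/(a - 8)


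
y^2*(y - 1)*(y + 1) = y^4 - y^2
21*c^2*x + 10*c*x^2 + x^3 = x*(3*c + x)*(7*c + x)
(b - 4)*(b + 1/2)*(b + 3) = b^3 - b^2/2 - 25*b/2 - 6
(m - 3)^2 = m^2 - 6*m + 9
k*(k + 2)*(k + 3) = k^3 + 5*k^2 + 6*k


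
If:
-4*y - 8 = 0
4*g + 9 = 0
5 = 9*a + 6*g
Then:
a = 37/18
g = -9/4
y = -2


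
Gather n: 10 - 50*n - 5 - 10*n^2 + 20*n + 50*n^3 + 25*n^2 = 50*n^3 + 15*n^2 - 30*n + 5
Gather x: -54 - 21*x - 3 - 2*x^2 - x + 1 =-2*x^2 - 22*x - 56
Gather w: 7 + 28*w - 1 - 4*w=24*w + 6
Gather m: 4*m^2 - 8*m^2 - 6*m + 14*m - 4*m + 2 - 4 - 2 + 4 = -4*m^2 + 4*m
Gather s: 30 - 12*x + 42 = 72 - 12*x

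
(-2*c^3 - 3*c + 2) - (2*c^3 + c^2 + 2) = -4*c^3 - c^2 - 3*c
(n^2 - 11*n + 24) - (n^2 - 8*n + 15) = 9 - 3*n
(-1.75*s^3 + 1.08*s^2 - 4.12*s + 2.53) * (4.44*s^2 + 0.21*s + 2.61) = -7.77*s^5 + 4.4277*s^4 - 22.6335*s^3 + 13.1868*s^2 - 10.2219*s + 6.6033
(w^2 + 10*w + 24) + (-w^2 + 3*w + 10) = 13*w + 34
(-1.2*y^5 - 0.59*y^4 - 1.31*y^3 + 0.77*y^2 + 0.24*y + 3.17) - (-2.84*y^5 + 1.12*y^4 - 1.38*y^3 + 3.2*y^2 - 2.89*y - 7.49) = 1.64*y^5 - 1.71*y^4 + 0.0699999999999998*y^3 - 2.43*y^2 + 3.13*y + 10.66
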